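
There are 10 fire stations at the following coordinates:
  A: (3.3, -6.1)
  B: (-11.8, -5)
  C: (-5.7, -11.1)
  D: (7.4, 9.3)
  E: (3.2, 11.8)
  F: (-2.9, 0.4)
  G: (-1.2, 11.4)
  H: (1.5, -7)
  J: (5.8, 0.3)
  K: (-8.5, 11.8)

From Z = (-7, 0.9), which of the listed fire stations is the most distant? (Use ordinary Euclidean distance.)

D

Since √ is increasing, it suffices to compare squared distances:
|ZA|² = (-7−3.3)² + (0.9−(-6.1))² = 106.09 + 49 = 155.09
|ZB|² = (-7−(-11.8))² + (0.9−(-5))² = 23.04 + 34.81 = 57.85
|ZC|² = (-7−(-5.7))² + (0.9−(-11.1))² = 1.69 + 144 = 145.69
|ZD|² = (-7−7.4)² + (0.9−9.3)² = 207.36 + 70.56 = 277.92
|ZE|² = (-7−3.2)² + (0.9−11.8)² = 104.04 + 118.81 = 222.85
|ZF|² = (-7−(-2.9))² + (0.9−0.4)² = 16.81 + 0.25 = 17.06
|ZG|² = (-7−(-1.2))² + (0.9−11.4)² = 33.64 + 110.25 = 143.89
|ZH|² = (-7−1.5)² + (0.9−(-7))² = 72.25 + 62.41 = 134.66
|ZJ|² = (-7−5.8)² + (0.9−0.3)² = 163.84 + 0.36 = 164.2
|ZK|² = (-7−(-8.5))² + (0.9−11.8)² = 2.25 + 118.81 = 121.06
The largest is to D.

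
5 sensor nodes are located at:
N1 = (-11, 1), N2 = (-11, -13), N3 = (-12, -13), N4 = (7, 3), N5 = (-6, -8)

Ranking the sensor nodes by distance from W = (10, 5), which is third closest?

Since √ is increasing, it suffices to compare squared distances:
|WN1|² = (10−(-11))² + (5−1)² = 441 + 16 = 457
|WN2|² = (10−(-11))² + (5−(-13))² = 441 + 324 = 765
|WN3|² = (10−(-12))² + (5−(-13))² = 484 + 324 = 808
|WN4|² = (10−7)² + (5−3)² = 9 + 4 = 13
|WN5|² = (10−(-6))² + (5−(-8))² = 256 + 169 = 425
Sorted ascending: N4, N5, N1, N2, … — the third-nearest is N1.

N1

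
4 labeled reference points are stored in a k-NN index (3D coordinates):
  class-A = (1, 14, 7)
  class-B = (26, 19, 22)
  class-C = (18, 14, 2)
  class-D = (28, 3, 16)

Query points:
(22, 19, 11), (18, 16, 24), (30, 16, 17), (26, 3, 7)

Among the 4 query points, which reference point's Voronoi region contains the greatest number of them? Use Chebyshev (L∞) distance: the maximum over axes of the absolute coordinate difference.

class-B

(22, 19, 11) — d to each: class-A:21, class-B:11, class-C:9, class-D:16 → nearest is class-C
(18, 16, 24) — d to each: class-A:17, class-B:8, class-C:22, class-D:13 → nearest is class-B
(30, 16, 17) — d to each: class-A:29, class-B:5, class-C:15, class-D:13 → nearest is class-B
(26, 3, 7) — d to each: class-A:25, class-B:16, class-C:11, class-D:9 → nearest is class-D
Tally — class-B:2, class-C:1, class-D:1. class-B captures the most (2).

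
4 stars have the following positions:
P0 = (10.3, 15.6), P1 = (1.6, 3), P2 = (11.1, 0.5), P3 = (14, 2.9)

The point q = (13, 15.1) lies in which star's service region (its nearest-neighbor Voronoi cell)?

Compare squared distances (the ordering matches that of the actual distances):
|qP0|² = (13−10.3)² + (15.1−15.6)² = 7.29 + 0.25 = 7.54
|qP1|² = (13−1.6)² + (15.1−3)² = 129.96 + 146.41 = 276.37
|qP2|² = (13−11.1)² + (15.1−0.5)² = 3.61 + 213.16 = 216.77
|qP3|² = (13−14)² + (15.1−2.9)² = 1 + 148.84 = 149.84
P0 is nearest.

P0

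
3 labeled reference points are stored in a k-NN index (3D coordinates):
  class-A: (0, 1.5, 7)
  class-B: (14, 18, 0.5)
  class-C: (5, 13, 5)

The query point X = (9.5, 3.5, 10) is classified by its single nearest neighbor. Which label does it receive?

Compare squared distances (the ordering matches that of the actual distances):
d²(X, class-A) = 90.25 + 4 + 9 = 103.25
d²(X, class-B) = 20.25 + 210.25 + 90.25 = 320.75
d²(X, class-C) = 20.25 + 90.25 + 25 = 135.5
Minimum is at class-A.

class-A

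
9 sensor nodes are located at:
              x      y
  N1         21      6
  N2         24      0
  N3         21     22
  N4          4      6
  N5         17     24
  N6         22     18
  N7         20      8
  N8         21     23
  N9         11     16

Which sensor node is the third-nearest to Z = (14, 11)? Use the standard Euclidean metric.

N1

Compare squared distances (the ordering matches that of the actual distances):
|ZN1|² = (14−21)² + (11−6)² = 49 + 25 = 74
|ZN2|² = (14−24)² + (11−0)² = 100 + 121 = 221
|ZN3|² = (14−21)² + (11−22)² = 49 + 121 = 170
|ZN4|² = (14−4)² + (11−6)² = 100 + 25 = 125
|ZN5|² = (14−17)² + (11−24)² = 9 + 169 = 178
|ZN6|² = (14−22)² + (11−18)² = 64 + 49 = 113
|ZN7|² = (14−20)² + (11−8)² = 36 + 9 = 45
|ZN8|² = (14−21)² + (11−23)² = 49 + 144 = 193
|ZN9|² = (14−11)² + (11−16)² = 9 + 25 = 34
Sorted ascending: N9, N7, N1, N6, … — the third-nearest is N1.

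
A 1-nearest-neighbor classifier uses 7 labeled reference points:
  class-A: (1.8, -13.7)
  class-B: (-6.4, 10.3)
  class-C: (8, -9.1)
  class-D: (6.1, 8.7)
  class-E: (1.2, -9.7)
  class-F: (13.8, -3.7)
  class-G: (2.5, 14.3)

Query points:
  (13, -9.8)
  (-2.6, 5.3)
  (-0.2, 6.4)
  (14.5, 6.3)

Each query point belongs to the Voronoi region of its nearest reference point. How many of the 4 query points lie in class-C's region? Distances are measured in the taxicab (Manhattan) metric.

(13, -9.8) — d to each: class-A:15.1, class-B:39.5, class-C:5.7, class-D:25.4, class-E:11.9, class-F:6.9, class-G:34.6 → nearest is class-C
(-2.6, 5.3) — d to each: class-A:23.4, class-B:8.8, class-C:25, class-D:12.1, class-E:18.8, class-F:25.4, class-G:14.1 → nearest is class-B
(-0.2, 6.4) — d to each: class-A:22.1, class-B:10.1, class-C:23.7, class-D:8.6, class-E:17.5, class-F:24.1, class-G:10.6 → nearest is class-D
(14.5, 6.3) — d to each: class-A:32.7, class-B:24.9, class-C:21.9, class-D:10.8, class-E:29.3, class-F:10.7, class-G:20 → nearest is class-F
1 of the 4 points has class-C as nearest.

1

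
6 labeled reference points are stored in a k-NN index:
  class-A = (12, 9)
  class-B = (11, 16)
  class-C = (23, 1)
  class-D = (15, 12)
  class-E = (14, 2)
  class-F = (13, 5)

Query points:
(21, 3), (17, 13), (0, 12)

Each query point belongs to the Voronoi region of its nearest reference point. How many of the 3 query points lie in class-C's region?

(21, 3) — d² to each: class-A:117, class-B:269, class-C:8, class-D:117, class-E:50, class-F:68 → nearest is class-C
(17, 13) — d² to each: class-A:41, class-B:45, class-C:180, class-D:5, class-E:130, class-F:80 → nearest is class-D
(0, 12) — d² to each: class-A:153, class-B:137, class-C:650, class-D:225, class-E:296, class-F:218 → nearest is class-B
1 of the 3 points has class-C as nearest.

1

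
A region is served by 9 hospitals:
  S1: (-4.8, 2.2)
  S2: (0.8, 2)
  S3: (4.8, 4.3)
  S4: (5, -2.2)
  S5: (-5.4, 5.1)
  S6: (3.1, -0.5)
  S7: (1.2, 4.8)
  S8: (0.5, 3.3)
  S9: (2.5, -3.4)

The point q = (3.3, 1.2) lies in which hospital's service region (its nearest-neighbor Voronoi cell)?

Since √ is increasing, it suffices to compare squared distances:
|qS1|² = (3.3−(-4.8))² + (1.2−2.2)² = 65.61 + 1 = 66.61
|qS2|² = (3.3−0.8)² + (1.2−2)² = 6.25 + 0.64 = 6.89
|qS3|² = (3.3−4.8)² + (1.2−4.3)² = 2.25 + 9.61 = 11.86
|qS4|² = (3.3−5)² + (1.2−(-2.2))² = 2.89 + 11.56 = 14.45
|qS5|² = (3.3−(-5.4))² + (1.2−5.1)² = 75.69 + 15.21 = 90.9
|qS6|² = (3.3−3.1)² + (1.2−(-0.5))² = 0.04 + 2.89 = 2.93
|qS7|² = (3.3−1.2)² + (1.2−4.8)² = 4.41 + 12.96 = 17.37
|qS8|² = (3.3−0.5)² + (1.2−3.3)² = 7.84 + 4.41 = 12.25
|qS9|² = (3.3−2.5)² + (1.2−(-3.4))² = 0.64 + 21.16 = 21.8
S6 is nearest.

S6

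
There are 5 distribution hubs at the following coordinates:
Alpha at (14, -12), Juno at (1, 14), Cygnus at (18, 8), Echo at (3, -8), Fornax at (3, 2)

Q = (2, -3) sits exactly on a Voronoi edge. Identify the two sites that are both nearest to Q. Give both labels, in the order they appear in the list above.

Squared distances from Q to each site:
d²(Q, Alpha) = (2−14)² + (-3−(-12))² = 144 + 81 = 225
d²(Q, Juno) = (2−1)² + (-3−14)² = 1 + 289 = 290
d²(Q, Cygnus) = (2−18)² + (-3−8)² = 256 + 121 = 377
d²(Q, Echo) = (2−3)² + (-3−(-8))² = 1 + 25 = 26
d²(Q, Fornax) = (2−3)² + (-3−2)² = 1 + 25 = 26
Q is equidistant from Echo and Fornax (both at squared distance 26), and every other site is strictly farther — so Q lies on the Echo–Fornax Voronoi edge.

Echo and Fornax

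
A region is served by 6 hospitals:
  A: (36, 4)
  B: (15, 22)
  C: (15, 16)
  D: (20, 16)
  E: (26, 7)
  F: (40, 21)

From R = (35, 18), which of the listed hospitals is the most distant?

Squared Euclidean distances:
|RA|² = (35−36)² + (18−4)² = 1 + 196 = 197
|RB|² = (35−15)² + (18−22)² = 400 + 16 = 416
|RC|² = (35−15)² + (18−16)² = 400 + 4 = 404
|RD|² = (35−20)² + (18−16)² = 225 + 4 = 229
|RE|² = (35−26)² + (18−7)² = 81 + 121 = 202
|RF|² = (35−40)² + (18−21)² = 25 + 9 = 34
The largest is to B.

B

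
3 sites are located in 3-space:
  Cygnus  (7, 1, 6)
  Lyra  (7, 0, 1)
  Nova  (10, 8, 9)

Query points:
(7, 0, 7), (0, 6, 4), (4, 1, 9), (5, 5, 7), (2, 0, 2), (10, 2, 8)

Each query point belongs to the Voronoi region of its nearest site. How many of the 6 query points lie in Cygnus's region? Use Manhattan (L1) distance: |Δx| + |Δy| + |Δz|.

5

(7, 0, 7) — d to each: Cygnus:2, Lyra:6, Nova:13 → nearest is Cygnus
(0, 6, 4) — d to each: Cygnus:14, Lyra:16, Nova:17 → nearest is Cygnus
(4, 1, 9) — d to each: Cygnus:6, Lyra:12, Nova:13 → nearest is Cygnus
(5, 5, 7) — d to each: Cygnus:7, Lyra:13, Nova:10 → nearest is Cygnus
(2, 0, 2) — d to each: Cygnus:10, Lyra:6, Nova:23 → nearest is Lyra
(10, 2, 8) — d to each: Cygnus:6, Lyra:12, Nova:7 → nearest is Cygnus
5 of the 6 points have Cygnus as nearest.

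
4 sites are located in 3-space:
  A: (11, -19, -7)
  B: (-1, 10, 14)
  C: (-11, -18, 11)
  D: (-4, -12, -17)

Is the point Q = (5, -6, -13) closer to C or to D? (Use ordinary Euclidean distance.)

D

Compare squared distances:
|QC|² = (5−(-11))² + (-6−(-18))² + (-13−11)² = 256 + 144 + 576 = 976
|QD|² = (5−(-4))² + (-6−(-12))² + (-13−(-17))² = 81 + 36 + 16 = 133
976 > 133, so D is closer.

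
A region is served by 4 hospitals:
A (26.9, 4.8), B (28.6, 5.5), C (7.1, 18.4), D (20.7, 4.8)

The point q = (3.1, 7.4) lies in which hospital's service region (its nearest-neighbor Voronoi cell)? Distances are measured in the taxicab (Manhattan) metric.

d(q,A) = |3.1−26.9| + |7.4−4.8| = 23.8 + 2.6 = 26.4
d(q,B) = |3.1−28.6| + |7.4−5.5| = 25.5 + 1.9 = 27.4
d(q,C) = |3.1−7.1| + |7.4−18.4| = 4 + 11 = 15
d(q,D) = |3.1−20.7| + |7.4−4.8| = 17.6 + 2.6 = 20.2
C is nearest.

C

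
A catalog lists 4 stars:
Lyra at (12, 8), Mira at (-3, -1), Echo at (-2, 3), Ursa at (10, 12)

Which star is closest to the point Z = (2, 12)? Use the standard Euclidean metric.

Compare squared distances (the ordering matches that of the actual distances):
d²(Z, Lyra) = 100 + 16 = 116
d²(Z, Mira) = 25 + 169 = 194
d²(Z, Echo) = 16 + 81 = 97
d²(Z, Ursa) = 64 + 0 = 64
Minimum is at Ursa.

Ursa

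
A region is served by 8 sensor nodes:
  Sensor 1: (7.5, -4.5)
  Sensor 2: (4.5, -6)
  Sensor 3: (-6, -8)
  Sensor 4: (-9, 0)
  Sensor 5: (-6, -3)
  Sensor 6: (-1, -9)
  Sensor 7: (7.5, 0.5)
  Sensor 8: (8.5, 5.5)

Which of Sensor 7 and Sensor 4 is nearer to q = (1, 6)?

Compare squared distances:
d²(q, Sensor 7) = (1−7.5)² + (6−0.5)² = 42.25 + 30.25 = 72.5
d²(q, Sensor 4) = (1−(-9))² + (6−0)² = 100 + 36 = 136
72.5 < 136, so Sensor 7 is closer.

Sensor 7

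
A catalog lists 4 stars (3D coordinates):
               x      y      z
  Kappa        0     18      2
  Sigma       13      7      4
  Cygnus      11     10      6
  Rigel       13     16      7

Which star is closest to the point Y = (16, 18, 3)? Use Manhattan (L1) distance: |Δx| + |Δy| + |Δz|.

d(Y, Kappa) = |16−0| + |18−18| + |3−2| = 16 + 0 + 1 = 17
d(Y, Sigma) = |16−13| + |18−7| + |3−4| = 3 + 11 + 1 = 15
d(Y, Cygnus) = |16−11| + |18−10| + |3−6| = 5 + 8 + 3 = 16
d(Y, Rigel) = |16−13| + |18−16| + |3−7| = 3 + 2 + 4 = 9
Minimum is at Rigel.

Rigel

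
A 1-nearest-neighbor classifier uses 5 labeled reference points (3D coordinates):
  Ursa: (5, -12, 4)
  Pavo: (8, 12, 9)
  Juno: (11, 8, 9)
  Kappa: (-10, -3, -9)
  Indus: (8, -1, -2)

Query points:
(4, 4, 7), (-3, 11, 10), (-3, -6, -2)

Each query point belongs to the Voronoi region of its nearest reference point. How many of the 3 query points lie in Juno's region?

(4, 4, 7) — d² to each: Ursa:266, Pavo:84, Juno:69, Kappa:501, Indus:122 → nearest is Juno
(-3, 11, 10) — d² to each: Ursa:629, Pavo:123, Juno:206, Kappa:606, Indus:409 → nearest is Pavo
(-3, -6, -2) — d² to each: Ursa:136, Pavo:566, Juno:513, Kappa:107, Indus:146 → nearest is Kappa
1 of the 3 points has Juno as nearest.

1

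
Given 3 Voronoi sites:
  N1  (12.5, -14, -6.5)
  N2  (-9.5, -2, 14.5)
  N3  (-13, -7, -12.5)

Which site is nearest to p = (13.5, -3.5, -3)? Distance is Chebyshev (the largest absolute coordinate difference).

N1

d(p,N1) = max(1, 10.5, 3.5) = 10.5
d(p,N2) = max(23, 1.5, 17.5) = 23
d(p,N3) = max(26.5, 3.5, 9.5) = 26.5
N1 is nearest.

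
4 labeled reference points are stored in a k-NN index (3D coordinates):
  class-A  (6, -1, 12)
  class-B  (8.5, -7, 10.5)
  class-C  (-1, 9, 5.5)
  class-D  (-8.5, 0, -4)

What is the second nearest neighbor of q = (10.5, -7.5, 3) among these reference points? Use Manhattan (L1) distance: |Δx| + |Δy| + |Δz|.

class-A

d(q, class-A) = |10.5−6| + |-7.5−(-1)| + |3−12| = 4.5 + 6.5 + 9 = 20
d(q, class-B) = |10.5−8.5| + |-7.5−(-7)| + |3−10.5| = 2 + 0.5 + 7.5 = 10
d(q, class-C) = |10.5−(-1)| + |-7.5−9| + |3−5.5| = 11.5 + 16.5 + 2.5 = 30.5
d(q, class-D) = |10.5−(-8.5)| + |-7.5−0| + |3−(-4)| = 19 + 7.5 + 7 = 33.5
Sorted ascending: class-B, class-A, class-C, … — the second-nearest is class-A.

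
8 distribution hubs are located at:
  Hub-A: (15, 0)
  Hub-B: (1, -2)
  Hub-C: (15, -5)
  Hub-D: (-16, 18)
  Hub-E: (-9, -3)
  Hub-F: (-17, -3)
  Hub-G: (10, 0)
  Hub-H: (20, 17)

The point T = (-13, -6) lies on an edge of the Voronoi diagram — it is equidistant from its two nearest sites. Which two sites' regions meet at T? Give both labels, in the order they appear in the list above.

Squared distances from T to each site:
d²(T, Hub-A) = 784 + 36 = 820
d²(T, Hub-B) = 196 + 16 = 212
d²(T, Hub-C) = 784 + 1 = 785
d²(T, Hub-D) = 9 + 576 = 585
d²(T, Hub-E) = 16 + 9 = 25
d²(T, Hub-F) = 16 + 9 = 25
d²(T, Hub-G) = 529 + 36 = 565
d²(T, Hub-H) = 1089 + 529 = 1618
T is equidistant from Hub-E and Hub-F (both at squared distance 25), and every other site is strictly farther — so T lies on the Hub-E–Hub-F Voronoi edge.

Hub-E and Hub-F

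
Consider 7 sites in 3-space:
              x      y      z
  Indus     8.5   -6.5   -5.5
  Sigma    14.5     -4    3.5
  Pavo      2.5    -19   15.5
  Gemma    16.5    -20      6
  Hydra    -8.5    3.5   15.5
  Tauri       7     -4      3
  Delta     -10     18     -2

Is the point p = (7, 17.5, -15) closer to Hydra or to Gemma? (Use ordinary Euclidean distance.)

Hydra

Compare squared distances:
d²(p, Hydra) = (7−(-8.5))² + (17.5−3.5)² + (-15−15.5)² = 240.25 + 196 + 930.25 = 1366.5
d²(p, Gemma) = (7−16.5)² + (17.5−(-20))² + (-15−6)² = 90.25 + 1406.25 + 441 = 1937.5
1366.5 < 1937.5, so Hydra is closer.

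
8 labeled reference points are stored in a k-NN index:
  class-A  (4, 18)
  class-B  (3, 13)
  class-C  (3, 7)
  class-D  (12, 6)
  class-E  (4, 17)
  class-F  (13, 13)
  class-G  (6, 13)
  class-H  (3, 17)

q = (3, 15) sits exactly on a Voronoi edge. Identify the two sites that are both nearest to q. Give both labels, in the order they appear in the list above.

Squared distances from q to each site:
d²(q, class-A) = (3−4)² + (15−18)² = 1 + 9 = 10
d²(q, class-B) = (3−3)² + (15−13)² = 0 + 4 = 4
d²(q, class-C) = (3−3)² + (15−7)² = 0 + 64 = 64
d²(q, class-D) = (3−12)² + (15−6)² = 81 + 81 = 162
d²(q, class-E) = (3−4)² + (15−17)² = 1 + 4 = 5
d²(q, class-F) = (3−13)² + (15−13)² = 100 + 4 = 104
d²(q, class-G) = (3−6)² + (15−13)² = 9 + 4 = 13
d²(q, class-H) = (3−3)² + (15−17)² = 0 + 4 = 4
q is equidistant from class-B and class-H (both at squared distance 4), and every other site is strictly farther — so q lies on the class-B–class-H Voronoi edge.

class-B and class-H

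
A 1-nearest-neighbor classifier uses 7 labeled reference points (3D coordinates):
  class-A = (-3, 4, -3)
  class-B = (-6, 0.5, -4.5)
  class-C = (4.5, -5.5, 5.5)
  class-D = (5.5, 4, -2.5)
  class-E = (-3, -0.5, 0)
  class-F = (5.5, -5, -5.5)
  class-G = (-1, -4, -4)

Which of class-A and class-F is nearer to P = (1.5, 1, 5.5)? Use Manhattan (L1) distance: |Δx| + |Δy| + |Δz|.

class-A

d(P, class-A) = |1.5−(-3)| + |1−4| + |5.5−(-3)| = 4.5 + 3 + 8.5 = 16
d(P, class-F) = |1.5−5.5| + |1−(-5)| + |5.5−(-5.5)| = 4 + 6 + 11 = 21
16 < 21, so class-A is closer.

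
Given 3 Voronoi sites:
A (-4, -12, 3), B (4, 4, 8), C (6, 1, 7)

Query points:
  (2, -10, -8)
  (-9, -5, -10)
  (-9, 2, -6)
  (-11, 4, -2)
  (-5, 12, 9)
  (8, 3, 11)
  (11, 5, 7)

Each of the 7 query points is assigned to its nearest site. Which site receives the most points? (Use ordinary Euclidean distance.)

(2, -10, -8) — d² to each: A:161, B:456, C:362 → nearest is A
(-9, -5, -10) — d² to each: A:243, B:574, C:550 → nearest is A
(-9, 2, -6) — d² to each: A:302, B:369, C:395 → nearest is A
(-11, 4, -2) — d² to each: A:330, B:325, C:379 → nearest is B
(-5, 12, 9) — d² to each: A:613, B:146, C:246 → nearest is B
(8, 3, 11) — d² to each: A:433, B:26, C:24 → nearest is C
(11, 5, 7) — d² to each: A:530, B:51, C:41 → nearest is C
Tally — A:3, B:2, C:2. A captures the most (3).

A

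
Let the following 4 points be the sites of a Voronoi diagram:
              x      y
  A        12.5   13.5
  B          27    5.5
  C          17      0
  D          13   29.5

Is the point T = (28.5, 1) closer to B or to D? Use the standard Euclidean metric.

B

Compare squared distances:
|TB|² = (28.5−27)² + (1−5.5)² = 2.25 + 20.25 = 22.5
|TD|² = (28.5−13)² + (1−29.5)² = 240.25 + 812.25 = 1052.5
22.5 < 1052.5, so B is closer.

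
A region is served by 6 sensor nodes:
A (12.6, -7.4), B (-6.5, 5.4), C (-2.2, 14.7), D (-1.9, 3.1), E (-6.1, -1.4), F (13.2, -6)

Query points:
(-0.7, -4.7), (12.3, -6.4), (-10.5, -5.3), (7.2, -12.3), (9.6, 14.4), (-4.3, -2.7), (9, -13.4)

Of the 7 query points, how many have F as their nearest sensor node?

1

(-0.7, -4.7) — d² to each: A:184.18, B:135.65, C:378.61, D:62.28, E:40.05, F:194.9 → nearest is E
(12.3, -6.4) — d² to each: A:1.09, B:492.68, C:655.46, D:291.89, E:363.56, F:0.97 → nearest is F
(-10.5, -5.3) — d² to each: A:538.02, B:130.49, C:468.89, D:144.52, E:34.57, F:562.18 → nearest is E
(7.2, -12.3) — d² to each: A:53.17, B:500.98, C:817.36, D:319.97, E:295.7, F:75.69 → nearest is A
(9.6, 14.4) — d² to each: A:484.24, B:340.21, C:139.33, D:259.94, E:496.13, F:429.12 → nearest is C
(-4.3, -2.7) — d² to each: A:307.7, B:70.45, C:307.17, D:39.4, E:4.93, F:317.14 → nearest is E
(9, -13.4) — d² to each: A:48.96, B:593.69, C:915.05, D:391.06, E:372.01, F:72.4 → nearest is A
1 of the 7 points has F as nearest.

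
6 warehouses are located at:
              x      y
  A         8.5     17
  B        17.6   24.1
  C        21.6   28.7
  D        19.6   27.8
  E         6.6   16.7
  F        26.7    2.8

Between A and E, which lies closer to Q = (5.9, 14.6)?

E

Compare squared distances:
|QA|² = (5.9−8.5)² + (14.6−17)² = 6.76 + 5.76 = 12.52
|QE|² = (5.9−6.6)² + (14.6−16.7)² = 0.49 + 4.41 = 4.9
12.52 > 4.9, so E is closer.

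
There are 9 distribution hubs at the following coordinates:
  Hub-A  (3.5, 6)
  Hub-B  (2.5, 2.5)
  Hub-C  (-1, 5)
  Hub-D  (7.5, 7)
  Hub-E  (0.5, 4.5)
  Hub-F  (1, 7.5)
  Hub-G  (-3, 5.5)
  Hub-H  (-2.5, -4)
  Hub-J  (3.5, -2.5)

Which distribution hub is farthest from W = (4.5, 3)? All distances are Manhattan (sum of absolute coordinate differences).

d(W, Hub-A) = |4.5−3.5| + |3−6| = 1 + 3 = 4
d(W, Hub-B) = |4.5−2.5| + |3−2.5| = 2 + 0.5 = 2.5
d(W, Hub-C) = |4.5−(-1)| + |3−5| = 5.5 + 2 = 7.5
d(W, Hub-D) = |4.5−7.5| + |3−7| = 3 + 4 = 7
d(W, Hub-E) = |4.5−0.5| + |3−4.5| = 4 + 1.5 = 5.5
d(W, Hub-F) = |4.5−1| + |3−7.5| = 3.5 + 4.5 = 8
d(W, Hub-G) = |4.5−(-3)| + |3−5.5| = 7.5 + 2.5 = 10
d(W, Hub-H) = |4.5−(-2.5)| + |3−(-4)| = 7 + 7 = 14
d(W, Hub-J) = |4.5−3.5| + |3−(-2.5)| = 1 + 5.5 = 6.5
The largest is to Hub-H.

Hub-H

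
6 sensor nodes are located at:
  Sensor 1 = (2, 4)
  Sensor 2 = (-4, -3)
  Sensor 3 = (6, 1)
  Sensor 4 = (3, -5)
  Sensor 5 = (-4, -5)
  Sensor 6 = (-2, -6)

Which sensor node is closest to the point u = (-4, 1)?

Sensor 2

Since √ is increasing, it suffices to compare squared distances:
d²(u, Sensor 1) = (-4−2)² + (1−4)² = 36 + 9 = 45
d²(u, Sensor 2) = (-4−(-4))² + (1−(-3))² = 0 + 16 = 16
d²(u, Sensor 3) = (-4−6)² + (1−1)² = 100 + 0 = 100
d²(u, Sensor 4) = (-4−3)² + (1−(-5))² = 49 + 36 = 85
d²(u, Sensor 5) = (-4−(-4))² + (1−(-5))² = 0 + 36 = 36
d²(u, Sensor 6) = (-4−(-2))² + (1−(-6))² = 4 + 49 = 53
The smallest is to Sensor 2, so u lies in the Voronoi region of Sensor 2.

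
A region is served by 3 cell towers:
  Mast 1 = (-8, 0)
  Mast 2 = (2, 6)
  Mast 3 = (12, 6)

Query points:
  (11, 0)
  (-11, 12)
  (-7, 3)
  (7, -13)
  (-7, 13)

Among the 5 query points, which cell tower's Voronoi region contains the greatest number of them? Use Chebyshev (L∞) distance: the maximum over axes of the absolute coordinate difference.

Mast 1

(11, 0) — d to each: Mast 1:19, Mast 2:9, Mast 3:6 → nearest is Mast 3
(-11, 12) — d to each: Mast 1:12, Mast 2:13, Mast 3:23 → nearest is Mast 1
(-7, 3) — d to each: Mast 1:3, Mast 2:9, Mast 3:19 → nearest is Mast 1
(7, -13) — d to each: Mast 1:15, Mast 2:19, Mast 3:19 → nearest is Mast 1
(-7, 13) — d to each: Mast 1:13, Mast 2:9, Mast 3:19 → nearest is Mast 2
Tally — Mast 1:3, Mast 2:1, Mast 3:1. Mast 1 captures the most (3).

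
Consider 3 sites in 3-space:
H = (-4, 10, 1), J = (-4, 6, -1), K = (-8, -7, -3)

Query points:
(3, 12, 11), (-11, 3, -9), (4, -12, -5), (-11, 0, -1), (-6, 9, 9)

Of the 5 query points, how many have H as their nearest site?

2

(3, 12, 11) — d² to each: H:153, J:229, K:678 → nearest is H
(-11, 3, -9) — d² to each: H:198, J:122, K:145 → nearest is J
(4, -12, -5) — d² to each: H:584, J:404, K:173 → nearest is K
(-11, 0, -1) — d² to each: H:153, J:85, K:62 → nearest is K
(-6, 9, 9) — d² to each: H:69, J:113, K:404 → nearest is H
2 of the 5 points have H as nearest.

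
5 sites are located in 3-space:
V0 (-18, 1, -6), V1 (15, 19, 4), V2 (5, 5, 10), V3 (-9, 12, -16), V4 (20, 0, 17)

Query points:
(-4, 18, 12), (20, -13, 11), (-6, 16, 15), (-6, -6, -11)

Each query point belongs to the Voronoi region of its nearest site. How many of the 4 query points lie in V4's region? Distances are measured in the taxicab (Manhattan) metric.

(-4, 18, 12) — d to each: V0:49, V1:28, V2:24, V3:39, V4:47 → nearest is V2
(20, -13, 11) — d to each: V0:69, V1:44, V2:34, V3:81, V4:19 → nearest is V4
(-6, 16, 15) — d to each: V0:48, V1:35, V2:27, V3:38, V4:44 → nearest is V2
(-6, -6, -11) — d to each: V0:24, V1:61, V2:43, V3:26, V4:60 → nearest is V0
1 of the 4 points has V4 as nearest.

1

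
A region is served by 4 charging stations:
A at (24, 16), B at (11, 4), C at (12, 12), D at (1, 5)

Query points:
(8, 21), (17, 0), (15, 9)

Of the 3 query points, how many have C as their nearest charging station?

(8, 21) — d² to each: A:281, B:298, C:97, D:305 → nearest is C
(17, 0) — d² to each: A:305, B:52, C:169, D:281 → nearest is B
(15, 9) — d² to each: A:130, B:41, C:18, D:212 → nearest is C
2 of the 3 points have C as nearest.

2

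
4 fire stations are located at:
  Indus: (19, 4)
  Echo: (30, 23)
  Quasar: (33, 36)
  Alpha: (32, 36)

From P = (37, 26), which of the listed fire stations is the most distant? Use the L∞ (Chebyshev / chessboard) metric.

Indus

d(P, Indus) = max(18, 22) = 22
d(P, Echo) = max(7, 3) = 7
d(P, Quasar) = max(4, 10) = 10
d(P, Alpha) = max(5, 10) = 10
The largest is to Indus.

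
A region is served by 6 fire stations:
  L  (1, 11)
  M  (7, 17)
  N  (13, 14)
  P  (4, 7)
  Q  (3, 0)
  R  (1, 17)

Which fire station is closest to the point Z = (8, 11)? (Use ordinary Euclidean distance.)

Compare squared distances (the ordering matches that of the actual distances):
|ZL|² = (8−1)² + (11−11)² = 49 + 0 = 49
|ZM|² = (8−7)² + (11−17)² = 1 + 36 = 37
|ZN|² = (8−13)² + (11−14)² = 25 + 9 = 34
|ZP|² = (8−4)² + (11−7)² = 16 + 16 = 32
|ZQ|² = (8−3)² + (11−0)² = 25 + 121 = 146
|ZR|² = (8−1)² + (11−17)² = 49 + 36 = 85
P is nearest.

P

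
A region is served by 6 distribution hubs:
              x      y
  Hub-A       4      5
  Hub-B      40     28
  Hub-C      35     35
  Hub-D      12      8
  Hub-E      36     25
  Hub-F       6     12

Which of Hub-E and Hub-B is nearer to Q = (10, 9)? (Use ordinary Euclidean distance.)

Compare squared distances:
d²(Q, Hub-E) = (10−36)² + (9−25)² = 676 + 256 = 932
d²(Q, Hub-B) = (10−40)² + (9−28)² = 900 + 361 = 1261
932 < 1261, so Hub-E is closer.

Hub-E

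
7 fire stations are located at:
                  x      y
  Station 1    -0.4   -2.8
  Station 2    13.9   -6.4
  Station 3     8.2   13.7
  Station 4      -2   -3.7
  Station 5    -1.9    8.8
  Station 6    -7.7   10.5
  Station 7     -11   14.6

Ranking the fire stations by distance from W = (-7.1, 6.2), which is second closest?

Since √ is increasing, it suffices to compare squared distances:
d²(W, Station 1) = 44.89 + 81 = 125.89
d²(W, Station 2) = 441 + 158.76 = 599.76
d²(W, Station 3) = 234.09 + 56.25 = 290.34
d²(W, Station 4) = 26.01 + 98.01 = 124.02
d²(W, Station 5) = 27.04 + 6.76 = 33.8
d²(W, Station 6) = 0.36 + 18.49 = 18.85
d²(W, Station 7) = 15.21 + 70.56 = 85.77
Sorted ascending: Station 6, Station 5, Station 7, … — the second-nearest is Station 5.

Station 5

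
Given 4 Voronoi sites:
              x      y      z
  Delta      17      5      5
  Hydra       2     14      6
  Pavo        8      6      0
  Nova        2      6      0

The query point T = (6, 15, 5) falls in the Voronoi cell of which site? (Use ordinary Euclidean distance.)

Hydra

Squared Euclidean distances:
d²(T, Delta) = (6−17)² + (15−5)² + (5−5)² = 121 + 100 + 0 = 221
d²(T, Hydra) = (6−2)² + (15−14)² + (5−6)² = 16 + 1 + 1 = 18
d²(T, Pavo) = (6−8)² + (15−6)² + (5−0)² = 4 + 81 + 25 = 110
d²(T, Nova) = (6−2)² + (15−6)² + (5−0)² = 16 + 81 + 25 = 122
Minimum is at Hydra.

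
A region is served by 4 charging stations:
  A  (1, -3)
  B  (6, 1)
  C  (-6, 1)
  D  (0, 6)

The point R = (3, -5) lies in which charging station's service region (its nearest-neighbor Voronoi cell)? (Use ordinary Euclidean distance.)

Squared Euclidean distances:
|RA|² = 4 + 4 = 8
|RB|² = 9 + 36 = 45
|RC|² = 81 + 36 = 117
|RD|² = 9 + 121 = 130
A is nearest.

A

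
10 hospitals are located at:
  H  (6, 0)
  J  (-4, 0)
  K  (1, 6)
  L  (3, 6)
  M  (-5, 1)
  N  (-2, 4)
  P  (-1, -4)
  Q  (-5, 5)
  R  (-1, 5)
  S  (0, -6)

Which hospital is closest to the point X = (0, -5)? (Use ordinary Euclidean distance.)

S

Since √ is increasing, it suffices to compare squared distances:
|XH|² = 36 + 25 = 61
|XJ|² = 16 + 25 = 41
|XK|² = 1 + 121 = 122
|XL|² = 9 + 121 = 130
|XM|² = 25 + 36 = 61
|XN|² = 4 + 81 = 85
|XP|² = 1 + 1 = 2
|XQ|² = 25 + 100 = 125
|XR|² = 1 + 100 = 101
|XS|² = 0 + 1 = 1
Minimum is at S.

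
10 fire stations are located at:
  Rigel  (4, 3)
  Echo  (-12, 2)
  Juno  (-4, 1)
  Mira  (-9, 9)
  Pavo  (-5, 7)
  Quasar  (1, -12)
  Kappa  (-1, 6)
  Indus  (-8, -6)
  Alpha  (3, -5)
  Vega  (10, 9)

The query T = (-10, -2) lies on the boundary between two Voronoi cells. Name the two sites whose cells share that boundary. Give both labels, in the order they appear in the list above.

Squared distances from T to each site:
d²(T, Rigel) = 196 + 25 = 221
d²(T, Echo) = 4 + 16 = 20
d²(T, Juno) = 36 + 9 = 45
d²(T, Mira) = 1 + 121 = 122
d²(T, Pavo) = 25 + 81 = 106
d²(T, Quasar) = 121 + 100 = 221
d²(T, Kappa) = 81 + 64 = 145
d²(T, Indus) = 4 + 16 = 20
d²(T, Alpha) = 169 + 9 = 178
d²(T, Vega) = 400 + 121 = 521
T is equidistant from Echo and Indus (both at squared distance 20), and every other site is strictly farther — so T lies on the Echo–Indus Voronoi edge.

Echo and Indus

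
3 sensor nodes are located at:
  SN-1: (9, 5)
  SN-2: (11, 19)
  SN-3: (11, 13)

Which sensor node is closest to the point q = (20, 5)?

SN-1

Since √ is increasing, it suffices to compare squared distances:
d²(q, SN-1) = (20−9)² + (5−5)² = 121 + 0 = 121
d²(q, SN-2) = (20−11)² + (5−19)² = 81 + 196 = 277
d²(q, SN-3) = (20−11)² + (5−13)² = 81 + 64 = 145
The smallest is to SN-1, so q lies in the Voronoi region of SN-1.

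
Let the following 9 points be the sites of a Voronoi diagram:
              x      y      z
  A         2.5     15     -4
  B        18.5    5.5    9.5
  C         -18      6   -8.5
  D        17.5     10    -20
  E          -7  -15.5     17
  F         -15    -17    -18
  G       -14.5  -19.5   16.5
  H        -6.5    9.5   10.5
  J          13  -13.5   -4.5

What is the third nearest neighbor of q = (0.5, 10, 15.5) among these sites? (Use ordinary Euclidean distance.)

A

Since √ is increasing, it suffices to compare squared distances:
|qA|² = (0.5−2.5)² + (10−15)² + (15.5−(-4))² = 4 + 25 + 380.25 = 409.25
|qB|² = (0.5−18.5)² + (10−5.5)² + (15.5−9.5)² = 324 + 20.25 + 36 = 380.25
|qC|² = (0.5−(-18))² + (10−6)² + (15.5−(-8.5))² = 342.25 + 16 + 576 = 934.25
|qD|² = (0.5−17.5)² + (10−10)² + (15.5−(-20))² = 289 + 0 + 1260.25 = 1549.25
|qE|² = (0.5−(-7))² + (10−(-15.5))² + (15.5−17)² = 56.25 + 650.25 + 2.25 = 708.75
|qF|² = (0.5−(-15))² + (10−(-17))² + (15.5−(-18))² = 240.25 + 729 + 1122.25 = 2091.5
|qG|² = (0.5−(-14.5))² + (10−(-19.5))² + (15.5−16.5)² = 225 + 870.25 + 1 = 1096.25
|qH|² = (0.5−(-6.5))² + (10−9.5)² + (15.5−10.5)² = 49 + 0.25 + 25 = 74.25
|qJ|² = (0.5−13)² + (10−(-13.5))² + (15.5−(-4.5))² = 156.25 + 552.25 + 400 = 1108.5
Sorted ascending: H, B, A, E, … — the third-nearest is A.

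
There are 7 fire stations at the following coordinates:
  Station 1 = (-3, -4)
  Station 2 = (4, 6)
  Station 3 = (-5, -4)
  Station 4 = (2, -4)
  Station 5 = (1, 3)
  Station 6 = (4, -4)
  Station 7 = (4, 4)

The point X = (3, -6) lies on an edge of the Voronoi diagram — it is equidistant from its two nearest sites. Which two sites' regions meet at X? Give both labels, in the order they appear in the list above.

Squared distances from X to each site:
d²(X, Station 1) = (3−(-3))² + (-6−(-4))² = 36 + 4 = 40
d²(X, Station 2) = (3−4)² + (-6−6)² = 1 + 144 = 145
d²(X, Station 3) = (3−(-5))² + (-6−(-4))² = 64 + 4 = 68
d²(X, Station 4) = (3−2)² + (-6−(-4))² = 1 + 4 = 5
d²(X, Station 5) = (3−1)² + (-6−3)² = 4 + 81 = 85
d²(X, Station 6) = (3−4)² + (-6−(-4))² = 1 + 4 = 5
d²(X, Station 7) = (3−4)² + (-6−4)² = 1 + 100 = 101
X is equidistant from Station 4 and Station 6 (both at squared distance 5), and every other site is strictly farther — so X lies on the Station 4–Station 6 Voronoi edge.

Station 4 and Station 6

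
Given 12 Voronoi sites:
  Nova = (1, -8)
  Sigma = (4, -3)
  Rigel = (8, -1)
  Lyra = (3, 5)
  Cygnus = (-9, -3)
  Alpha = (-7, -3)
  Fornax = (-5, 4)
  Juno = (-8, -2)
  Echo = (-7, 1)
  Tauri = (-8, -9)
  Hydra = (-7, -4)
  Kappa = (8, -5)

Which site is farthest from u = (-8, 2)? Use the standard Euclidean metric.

Squared Euclidean distances:
d²(u, Nova) = (-8−1)² + (2−(-8))² = 81 + 100 = 181
d²(u, Sigma) = (-8−4)² + (2−(-3))² = 144 + 25 = 169
d²(u, Rigel) = (-8−8)² + (2−(-1))² = 256 + 9 = 265
d²(u, Lyra) = (-8−3)² + (2−5)² = 121 + 9 = 130
d²(u, Cygnus) = (-8−(-9))² + (2−(-3))² = 1 + 25 = 26
d²(u, Alpha) = (-8−(-7))² + (2−(-3))² = 1 + 25 = 26
d²(u, Fornax) = (-8−(-5))² + (2−4)² = 9 + 4 = 13
d²(u, Juno) = (-8−(-8))² + (2−(-2))² = 0 + 16 = 16
d²(u, Echo) = (-8−(-7))² + (2−1)² = 1 + 1 = 2
d²(u, Tauri) = (-8−(-8))² + (2−(-9))² = 0 + 121 = 121
d²(u, Hydra) = (-8−(-7))² + (2−(-4))² = 1 + 36 = 37
d²(u, Kappa) = (-8−8)² + (2−(-5))² = 256 + 49 = 305
The largest is to Kappa.

Kappa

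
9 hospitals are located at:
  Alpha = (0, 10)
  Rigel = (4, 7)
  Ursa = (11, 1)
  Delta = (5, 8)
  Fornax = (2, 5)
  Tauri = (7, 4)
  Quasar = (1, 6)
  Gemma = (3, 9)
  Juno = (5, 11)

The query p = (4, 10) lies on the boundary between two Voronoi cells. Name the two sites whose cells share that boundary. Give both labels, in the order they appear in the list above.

Gemma and Juno

Squared distances from p to each site:
d²(p, Alpha) = 16 + 0 = 16
d²(p, Rigel) = 0 + 9 = 9
d²(p, Ursa) = 49 + 81 = 130
d²(p, Delta) = 1 + 4 = 5
d²(p, Fornax) = 4 + 25 = 29
d²(p, Tauri) = 9 + 36 = 45
d²(p, Quasar) = 9 + 16 = 25
d²(p, Gemma) = 1 + 1 = 2
d²(p, Juno) = 1 + 1 = 2
p is equidistant from Gemma and Juno (both at squared distance 2), and every other site is strictly farther — so p lies on the Gemma–Juno Voronoi edge.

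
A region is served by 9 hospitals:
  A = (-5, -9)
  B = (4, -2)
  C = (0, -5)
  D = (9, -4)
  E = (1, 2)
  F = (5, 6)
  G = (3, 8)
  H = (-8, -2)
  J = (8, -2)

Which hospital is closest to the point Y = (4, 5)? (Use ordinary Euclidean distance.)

F

Compare squared distances (the ordering matches that of the actual distances):
|YA|² = 81 + 196 = 277
|YB|² = 0 + 49 = 49
|YC|² = 16 + 100 = 116
|YD|² = 25 + 81 = 106
|YE|² = 9 + 9 = 18
|YF|² = 1 + 1 = 2
|YG|² = 1 + 9 = 10
|YH|² = 144 + 49 = 193
|YJ|² = 16 + 49 = 65
F is nearest.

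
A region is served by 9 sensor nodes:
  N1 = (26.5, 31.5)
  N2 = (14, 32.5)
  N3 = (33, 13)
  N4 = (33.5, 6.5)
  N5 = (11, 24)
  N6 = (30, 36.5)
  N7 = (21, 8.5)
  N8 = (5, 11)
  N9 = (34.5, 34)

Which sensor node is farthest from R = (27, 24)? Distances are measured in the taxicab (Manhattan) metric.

N8

d(R,N1) = |27−26.5| + |24−31.5| = 0.5 + 7.5 = 8
d(R,N2) = |27−14| + |24−32.5| = 13 + 8.5 = 21.5
d(R,N3) = |27−33| + |24−13| = 6 + 11 = 17
d(R,N4) = |27−33.5| + |24−6.5| = 6.5 + 17.5 = 24
d(R,N5) = |27−11| + |24−24| = 16 + 0 = 16
d(R,N6) = |27−30| + |24−36.5| = 3 + 12.5 = 15.5
d(R,N7) = |27−21| + |24−8.5| = 6 + 15.5 = 21.5
d(R,N8) = |27−5| + |24−11| = 22 + 13 = 35
d(R,N9) = |27−34.5| + |24−34| = 7.5 + 10 = 17.5
The largest is to N8.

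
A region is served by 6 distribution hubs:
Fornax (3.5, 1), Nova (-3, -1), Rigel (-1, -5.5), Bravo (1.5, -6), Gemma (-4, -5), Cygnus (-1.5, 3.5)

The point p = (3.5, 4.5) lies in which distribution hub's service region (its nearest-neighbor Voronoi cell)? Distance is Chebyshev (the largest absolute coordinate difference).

d(p, Fornax) = max(0, 3.5) = 3.5
d(p, Nova) = max(6.5, 5.5) = 6.5
d(p, Rigel) = max(4.5, 10) = 10
d(p, Bravo) = max(2, 10.5) = 10.5
d(p, Gemma) = max(7.5, 9.5) = 9.5
d(p, Cygnus) = max(5, 1) = 5
Minimum is at Fornax.

Fornax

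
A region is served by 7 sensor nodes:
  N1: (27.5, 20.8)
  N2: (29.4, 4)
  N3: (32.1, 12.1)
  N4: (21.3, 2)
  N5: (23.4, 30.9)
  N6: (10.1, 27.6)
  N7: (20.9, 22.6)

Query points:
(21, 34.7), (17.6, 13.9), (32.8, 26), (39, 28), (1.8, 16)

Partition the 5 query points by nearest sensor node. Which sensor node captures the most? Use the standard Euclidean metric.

N1

(21, 34.7) — d² to each: N1:235.46, N2:1013.05, N3:633.97, N4:1069.38, N5:20.2, N6:169.22, N7:146.42 → nearest is N5
(17.6, 13.9) — d² to each: N1:145.62, N2:237.25, N3:213.49, N4:155.3, N5:322.64, N6:243.94, N7:86.58 → nearest is N7
(32.8, 26) — d² to each: N1:55.13, N2:495.56, N3:193.7, N4:708.25, N5:112.37, N6:517.85, N7:153.17 → nearest is N1
(39, 28) — d² to each: N1:184.09, N2:668.16, N3:300.42, N4:989.29, N5:251.77, N6:835.37, N7:356.77 → nearest is N1
(1.8, 16) — d² to each: N1:683.53, N2:905.76, N3:933.3, N4:576.25, N5:688.57, N6:203.45, N7:408.37 → nearest is N6
Tally — N1:2, N5:1, N6:1, N7:1. N1 captures the most (2).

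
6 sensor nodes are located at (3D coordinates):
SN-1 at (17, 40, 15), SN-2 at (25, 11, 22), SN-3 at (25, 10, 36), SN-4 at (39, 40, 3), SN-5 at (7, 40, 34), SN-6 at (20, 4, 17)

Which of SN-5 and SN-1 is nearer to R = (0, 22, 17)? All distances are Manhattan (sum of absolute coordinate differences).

d(R, SN-5) = |0−7| + |22−40| + |17−34| = 7 + 18 + 17 = 42
d(R, SN-1) = |0−17| + |22−40| + |17−15| = 17 + 18 + 2 = 37
42 > 37, so SN-1 is closer.

SN-1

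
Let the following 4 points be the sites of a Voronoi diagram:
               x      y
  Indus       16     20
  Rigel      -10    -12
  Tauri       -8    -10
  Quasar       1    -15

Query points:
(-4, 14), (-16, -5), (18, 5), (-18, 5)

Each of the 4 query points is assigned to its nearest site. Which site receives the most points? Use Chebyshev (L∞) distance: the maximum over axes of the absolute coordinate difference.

(-4, 14) — d to each: Indus:20, Rigel:26, Tauri:24, Quasar:29 → nearest is Indus
(-16, -5) — d to each: Indus:32, Rigel:7, Tauri:8, Quasar:17 → nearest is Rigel
(18, 5) — d to each: Indus:15, Rigel:28, Tauri:26, Quasar:20 → nearest is Indus
(-18, 5) — d to each: Indus:34, Rigel:17, Tauri:15, Quasar:20 → nearest is Tauri
Tally — Indus:2, Rigel:1, Tauri:1. Indus captures the most (2).

Indus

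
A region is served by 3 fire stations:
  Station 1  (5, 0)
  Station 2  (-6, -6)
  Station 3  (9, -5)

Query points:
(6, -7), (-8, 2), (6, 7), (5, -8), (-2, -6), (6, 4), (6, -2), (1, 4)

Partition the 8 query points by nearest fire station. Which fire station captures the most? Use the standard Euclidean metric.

(6, -7) — d² to each: Station 1:50, Station 2:145, Station 3:13 → nearest is Station 3
(-8, 2) — d² to each: Station 1:173, Station 2:68, Station 3:338 → nearest is Station 2
(6, 7) — d² to each: Station 1:50, Station 2:313, Station 3:153 → nearest is Station 1
(5, -8) — d² to each: Station 1:64, Station 2:125, Station 3:25 → nearest is Station 3
(-2, -6) — d² to each: Station 1:85, Station 2:16, Station 3:122 → nearest is Station 2
(6, 4) — d² to each: Station 1:17, Station 2:244, Station 3:90 → nearest is Station 1
(6, -2) — d² to each: Station 1:5, Station 2:160, Station 3:18 → nearest is Station 1
(1, 4) — d² to each: Station 1:32, Station 2:149, Station 3:145 → nearest is Station 1
Tally — Station 1:4, Station 2:2, Station 3:2. Station 1 captures the most (4).

Station 1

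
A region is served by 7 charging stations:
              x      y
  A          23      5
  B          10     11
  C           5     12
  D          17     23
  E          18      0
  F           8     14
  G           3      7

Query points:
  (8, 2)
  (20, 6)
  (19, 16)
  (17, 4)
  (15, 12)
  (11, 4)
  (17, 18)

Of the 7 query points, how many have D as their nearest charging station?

2

(8, 2) — d² to each: A:234, B:85, C:109, D:522, E:104, F:144, G:50 → nearest is G
(20, 6) — d² to each: A:10, B:125, C:261, D:298, E:40, F:208, G:290 → nearest is A
(19, 16) — d² to each: A:137, B:106, C:212, D:53, E:257, F:125, G:337 → nearest is D
(17, 4) — d² to each: A:37, B:98, C:208, D:361, E:17, F:181, G:205 → nearest is E
(15, 12) — d² to each: A:113, B:26, C:100, D:125, E:153, F:53, G:169 → nearest is B
(11, 4) — d² to each: A:145, B:50, C:100, D:397, E:65, F:109, G:73 → nearest is B
(17, 18) — d² to each: A:205, B:98, C:180, D:25, E:325, F:97, G:317 → nearest is D
2 of the 7 points have D as nearest.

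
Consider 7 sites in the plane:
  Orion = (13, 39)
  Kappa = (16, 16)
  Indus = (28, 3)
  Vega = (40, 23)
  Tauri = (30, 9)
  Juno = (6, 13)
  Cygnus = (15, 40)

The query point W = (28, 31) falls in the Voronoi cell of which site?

Compare squared distances (the ordering matches that of the actual distances):
d²(W, Orion) = 225 + 64 = 289
d²(W, Kappa) = 144 + 225 = 369
d²(W, Indus) = 0 + 784 = 784
d²(W, Vega) = 144 + 64 = 208
d²(W, Tauri) = 4 + 484 = 488
d²(W, Juno) = 484 + 324 = 808
d²(W, Cygnus) = 169 + 81 = 250
The smallest is to Vega, so W lies in the Voronoi region of Vega.

Vega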